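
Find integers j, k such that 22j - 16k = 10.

Step 1: Check solvability.
gcd(22, 16) = 2
Since 2 divides 10, solutions exist.

Step 2: Apply extended Euclidean algorithm to find gcd.
We find integers such that 22*x0 + 16*y0 = 2

Step 3: Scale the particular solution.
Multiply by 10/2 = 5:
j = 15, k = 20

Step 4: Verify.
22*(15) - 16*(20) = 10 = 10 ✓

j = 15, k = 20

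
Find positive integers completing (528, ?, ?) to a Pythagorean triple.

We need the other leg and hypotenuse such that 528² + x² = c².
Take x = 8704, c = 8720: 528² + 8704² = 278784 + 75759616 = 76038400 = 8720² ✓
Triple: (528, 8704, 8720)

(528, 8704, 8720)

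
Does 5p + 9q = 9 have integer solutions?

Step 1: Compute gcd(5, 9).
gcd(5, 9) = 1

Step 2: Check divisibility.
Does 1 divide 9? 9 = 1 x 9, so yes.

By the theorem on linear Diophantine equations, 5p + 9q = 9 has integer solutions if and only if gcd(5, 9) divides 9. Since 1 | 9, solutions exist.

Yes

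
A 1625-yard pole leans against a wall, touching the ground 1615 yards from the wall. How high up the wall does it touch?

The ladder, wall, and ground form a right triangle with hypotenuse 1625 and one leg 1615.
By the Pythagorean theorem: h² = 1625² - 1615² = 2640625 - 2608225 = 32400
h = √32400 = 180 yards

180 yards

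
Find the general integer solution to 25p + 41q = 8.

Step 1: Compute gcd(25, 41) = 1.
Since 1 divides 8, solutions exist.

Step 2: Find a particular solution using extended Euclidean algorithm.
We get p₀ = -144, q₀ = 88.
Check: 25*-144 + 41*88 = 8 = 8 ✓

Step 3: Write the general solution.
p = -144 + (41/1)t = -144 + 41t
q = 88 - (25/1)t = 88 - 25t
for any integer t.

p = -144 + 41t, q = 88 - 25t for integer t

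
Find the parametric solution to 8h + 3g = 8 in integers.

Step 1: Compute gcd(8, 3) = 1.
Since 1 divides 8, solutions exist.

Step 2: Find a particular solution using extended Euclidean algorithm.
We get h₀ = -8, g₀ = 24.
Check: 8*-8 + 3*24 = 8 = 8 ✓

Step 3: Write the general solution.
h = -8 + (3/1)t = -8 + 3t
g = 24 - (8/1)t = 24 - 8t
for any integer t.

h = -8 + 3t, g = 24 - 8t for integer t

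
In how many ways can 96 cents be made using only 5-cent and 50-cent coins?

We need non-negative integers (x, y) with 5x + 50y = 96.
For each x from 0 to 19, check if (96 - 5x) is a non-negative multiple of 50.
Solutions (x, y): none
Count: 0

0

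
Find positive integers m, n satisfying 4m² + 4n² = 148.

Try small values of m and check whether (148 - 4m²)/4 is a perfect square.
m = 1: 4·1² = 4, so 4n² = 148 - 4 = 144, giving n² = 36, n = 6.
Check: 4·1² + 4·6² = 4 + 144 = 148 ✓

m = 1, n = 6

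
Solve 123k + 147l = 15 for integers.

Step 1: Check solvability.
gcd(123, 147) = 3
Since 3 divides 15, solutions exist.

Step 2: Apply extended Euclidean algorithm to find gcd.
We find integers such that 123*x0 + 147*y0 = 3

Step 3: Scale the particular solution.
Multiply by 15/3 = 5:
k = 30, l = -25

Step 4: Verify.
123*(30) + 147*(-25) = 15 = 15 ✓

k = 30, l = -25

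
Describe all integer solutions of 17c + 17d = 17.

Step 1: Compute gcd(17, 17) = 17.
Since 17 divides 17, solutions exist.

Step 2: Find a particular solution using extended Euclidean algorithm.
We get c₀ = 0, d₀ = 1.
Check: 17*0 + 17*1 = 17 = 17 ✓

Step 3: Write the general solution.
c = 0 + (17/17)t = 0 + 1t
d = 1 - (17/17)t = 1 - 1t
for any integer t.

c = 0 + 1t, d = 1 - 1t for integer t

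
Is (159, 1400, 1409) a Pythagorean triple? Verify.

Compute a² + b² = 159² + 1400² = 25281 + 1960000 = 1985281
Compute c² = 1409² = 1985281
Since 1985281 = 1985281, confirmed.

Yes, it is a Pythagorean triple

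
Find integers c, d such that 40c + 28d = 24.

Step 1: Check solvability.
gcd(40, 28) = 4
Since 4 divides 24, solutions exist.

Step 2: Apply extended Euclidean algorithm to find gcd.
We find integers such that 40*x0 + 28*y0 = 4

Step 3: Scale the particular solution.
Multiply by 24/4 = 6:
c = -12, d = 18

Step 4: Verify.
40*(-12) + 28*(18) = 24 = 24 ✓

c = -12, d = 18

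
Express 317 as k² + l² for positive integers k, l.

We need to find integers k, l > 0 such that k² + l² = 317.
Trying k = 11: l² = 317 - 11² = 317 - 121 = 196
l = 14
Check: 11² + 14² = 121 + 196 = 317 ✓

317 = 11² + 14²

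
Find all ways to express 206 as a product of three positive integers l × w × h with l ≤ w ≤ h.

Iterate l from 1 to ⌊206^(1/3)⌋. For each l dividing 206, iterate w ≥ l with w dividing 206/l, and set h = 206/(l·w).
Triples found (2): (1×1×206), (1×2×103)

(1×1×206), (1×2×103)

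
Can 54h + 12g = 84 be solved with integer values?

Step 1: Compute gcd(54, 12).
gcd(54, 12) = 6

Step 2: Check divisibility.
Does 6 divide 84? 84 = 6 x 14, so yes.

By the theorem on linear Diophantine equations, 54h + 12g = 84 has integer solutions if and only if gcd(54, 12) divides 84. Since 6 | 84, solutions exist.

Yes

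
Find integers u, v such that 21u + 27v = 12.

Step 1: Check solvability.
gcd(21, 27) = 3
Since 3 divides 12, solutions exist.

Step 2: Apply extended Euclidean algorithm to find gcd.
We find integers such that 21*x0 + 27*y0 = 3

Step 3: Scale the particular solution.
Multiply by 12/3 = 4:
u = 16, v = -12

Step 4: Verify.
21*(16) + 27*(-12) = 12 = 12 ✓

u = 16, v = -12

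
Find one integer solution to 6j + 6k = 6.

Step 1: Check solvability.
gcd(6, 6) = 6
Since 6 divides 6, solutions exist.

Step 2: Apply extended Euclidean algorithm to find gcd.
We find integers such that 6*x0 + 6*y0 = 6

Step 3: Scale the particular solution.
Multiply by 6/6 = 1:
j = 0, k = 1

Step 4: Verify.
6*(0) + 6*(1) = 6 = 6 ✓

j = 0, k = 1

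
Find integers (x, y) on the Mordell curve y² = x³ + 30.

Try small integer x values and check whether x³ + 30 is a perfect square.
x = 19: x³ + 30 = 19³ + 30 = 6859 + 30 = 6889
Is 6889 a perfect square? 83² = 6889 ✓
So (x, y) = (19, -83) is a solution.

x = 19, y = -83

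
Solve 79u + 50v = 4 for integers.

Step 1: Check solvability.
gcd(79, 50) = 1
Since 1 divides 4, solutions exist.

Step 2: Apply extended Euclidean algorithm to find gcd.
We find integers such that 79*x0 + 50*y0 = 1

Step 3: Scale the particular solution.
Multiply by 4/1 = 4:
u = 76, v = -120

Step 4: Verify.
79*(76) + 50*(-120) = 4 = 4 ✓

u = 76, v = -120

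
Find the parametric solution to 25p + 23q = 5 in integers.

Step 1: Compute gcd(25, 23) = 1.
Since 1 divides 5, solutions exist.

Step 2: Find a particular solution using extended Euclidean algorithm.
We get p₀ = -55, q₀ = 60.
Check: 25*-55 + 23*60 = 5 = 5 ✓

Step 3: Write the general solution.
p = -55 + (23/1)t = -55 + 23t
q = 60 - (25/1)t = 60 - 25t
for any integer t.

p = -55 + 23t, q = 60 - 25t for integer t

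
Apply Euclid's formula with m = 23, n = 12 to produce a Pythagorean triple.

a = m² - n² = 23² - 12² = 529 - 144 = 385
b = 2mn = 2·23·12 = 552
c = m² + n² = 529 + 144 = 673
Verify: 385² + 552² = 148225 + 304704 = 452929 = 673² ✓

(385, 552, 673)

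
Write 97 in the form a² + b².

We need to find integers a, b > 0 such that a² + b² = 97.
Trying a = 4: b² = 97 - 4² = 97 - 16 = 81
b = 9
Check: 4² + 9² = 16 + 81 = 97 ✓

97 = 4² + 9²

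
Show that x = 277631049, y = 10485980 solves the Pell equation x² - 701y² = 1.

Compute x² = 277631049² = 77078999368840401
Compute 701y² = 701·10485980² = 701·109955776560400 = 77078999368840400
x² - 701y² = 77078999368840401 - 77078999368840400 = 1
Since this equals 1, (277631049, 10485980) is a solution.

Yes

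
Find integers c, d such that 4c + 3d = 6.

Step 1: Check solvability.
gcd(4, 3) = 1
Since 1 divides 6, solutions exist.

Step 2: Apply extended Euclidean algorithm to find gcd.
We find integers such that 4*x0 + 3*y0 = 1

Step 3: Scale the particular solution.
Multiply by 6/1 = 6:
c = 6, d = -6

Step 4: Verify.
4*(6) + 3*(-6) = 6 = 6 ✓

c = 6, d = -6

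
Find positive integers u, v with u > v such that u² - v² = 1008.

Factor: u² - v² = (u+v)(u-v) = 1008.
We need two factors of 1008 with the same parity.
Use u+v = 504 and u-v = 2 (product 504·2 = 1008).
Adding: 2u = 506, so u = 253.
Subtracting: 2v = 502, so v = 251.
Check: 253² - 251² = 64009 - 63001 = 1008 ✓

u = 253, v = 251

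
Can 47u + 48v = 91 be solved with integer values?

Step 1: Compute gcd(47, 48).
gcd(47, 48) = 1

Step 2: Check divisibility.
Does 1 divide 91? 91 = 1 x 91, so yes.

By the theorem on linear Diophantine equations, 47u + 48v = 91 has integer solutions if and only if gcd(47, 48) divides 91. Since 1 | 91, solutions exist.

Yes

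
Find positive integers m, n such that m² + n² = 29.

Search for m with 29 - m² a perfect square.
m = 2: 29 - 2² = 29 - 4 = 25 = 5² ✓
So m = 2, n = 5.

m = 2, n = 5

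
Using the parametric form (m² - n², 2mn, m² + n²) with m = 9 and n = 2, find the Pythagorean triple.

a = m² - n² = 9² - 2² = 81 - 4 = 77
b = 2mn = 2·9·2 = 36
c = m² + n² = 81 + 4 = 85
Verify: 77² + 36² = 5929 + 1296 = 7225 = 85² ✓

(77, 36, 85)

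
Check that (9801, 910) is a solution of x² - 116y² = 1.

Compute x² = 9801² = 96059601
Compute 116y² = 116·910² = 116·828100 = 96059600
x² - 116y² = 96059601 - 96059600 = 1
Since this equals 1, (9801, 910) is a solution.

Yes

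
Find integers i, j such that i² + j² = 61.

We need to find integers i, j > 0 such that i² + j² = 61.
Trying i = 5: j² = 61 - 5² = 61 - 25 = 36
j = 6
Check: 5² + 6² = 25 + 36 = 61 ✓

61 = 5² + 6²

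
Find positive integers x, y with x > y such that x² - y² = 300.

Factor: x² - y² = (x+y)(x-y) = 300.
We need two factors of 300 with the same parity.
Use x+y = 150 and x-y = 2 (product 150·2 = 300).
Adding: 2x = 152, so x = 76.
Subtracting: 2y = 148, so y = 74.
Check: 76² - 74² = 5776 - 5476 = 300 ✓

x = 76, y = 74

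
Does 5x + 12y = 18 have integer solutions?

Step 1: Compute gcd(5, 12).
gcd(5, 12) = 1

Step 2: Check divisibility.
Does 1 divide 18? 18 = 1 x 18, so yes.

By the theorem on linear Diophantine equations, 5x + 12y = 18 has integer solutions if and only if gcd(5, 12) divides 18. Since 1 | 18, solutions exist.

Yes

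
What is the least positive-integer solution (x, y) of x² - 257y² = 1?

We seek the smallest positive integers (x, y) with x² - 257y² = 1, i.e., x² = 257y² + 1.
Try successive y values:
y = 1: x² = 257·1² + 1 = 258, not a perfect square
y = 2: x² = 257·2² + 1 = 1029, not a perfect square
y = 3: x² = 257·3² + 1 = 2314, not a perfect square
... continuing the search (or via continued fractions) ...
y = 32: x² = 257·32² + 1 = 263169, x = 513 ✓

Verify: 513² - 257·32² = 263169 - 263168 = 1 ✓

x = 513, y = 32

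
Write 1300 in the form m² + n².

We need to find integers m, n > 0 such that m² + n² = 1300.
Trying m = 2: n² = 1300 - 2² = 1300 - 4 = 1296
n = 36
Check: 2² + 36² = 4 + 1296 = 1300 ✓

1300 = 2² + 36²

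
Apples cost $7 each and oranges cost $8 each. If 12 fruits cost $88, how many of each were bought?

Let a = apples, o = oranges.
a + o = 12
7a + 8o = 88
Substitute o = 12 - a:
7a + 8(12 - a) = 88
(7 - 8)a = 88 - 96
-1a = -8
a = 8, o = 12 - 8 = 4

Apples: 8, Oranges: 4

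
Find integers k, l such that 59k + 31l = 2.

Step 1: Check solvability.
gcd(59, 31) = 1
Since 1 divides 2, solutions exist.

Step 2: Apply extended Euclidean algorithm to find gcd.
We find integers such that 59*x0 + 31*y0 = 1

Step 3: Scale the particular solution.
Multiply by 2/1 = 2:
k = 20, l = -38

Step 4: Verify.
59*(20) + 31*(-38) = 2 = 2 ✓

k = 20, l = -38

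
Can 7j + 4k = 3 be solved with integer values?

Step 1: Compute gcd(7, 4).
gcd(7, 4) = 1

Step 2: Check divisibility.
Does 1 divide 3? 3 = 1 x 3, so yes.

By the theorem on linear Diophantine equations, 7j + 4k = 3 has integer solutions if and only if gcd(7, 4) divides 3. Since 1 | 3, solutions exist.

Yes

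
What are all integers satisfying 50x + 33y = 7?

Step 1: Compute gcd(50, 33) = 1.
Since 1 divides 7, solutions exist.

Step 2: Find a particular solution using extended Euclidean algorithm.
We get x₀ = 14, y₀ = -21.
Check: 50*14 + 33*-21 = 7 = 7 ✓

Step 3: Write the general solution.
x = 14 + (33/1)t = 14 + 33t
y = -21 - (50/1)t = -21 - 50t
for any integer t.

x = 14 + 33t, y = -21 - 50t for integer t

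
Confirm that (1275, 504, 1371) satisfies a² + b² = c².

Compute a² + b² = 1275² + 504² = 1625625 + 254016 = 1879641
Compute c² = 1371² = 1879641
Since 1879641 = 1879641, confirmed.

Yes, it is a Pythagorean triple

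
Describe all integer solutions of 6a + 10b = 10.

Step 1: Compute gcd(6, 10) = 2.
Since 2 divides 10, solutions exist.

Step 2: Find a particular solution using extended Euclidean algorithm.
We get a₀ = 10, b₀ = -5.
Check: 6*10 + 10*-5 = 10 = 10 ✓

Step 3: Write the general solution.
a = 10 + (10/2)t = 10 + 5t
b = -5 - (6/2)t = -5 - 3t
for any integer t.

a = 10 + 5t, b = -5 - 3t for integer t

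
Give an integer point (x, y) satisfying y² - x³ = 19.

Try small integer x values and check whether x³ + 19 is a perfect square.
x = 5: x³ + 19 = 5³ + 19 = 125 + 19 = 144
Is 144 a perfect square? 12² = 144 ✓
So (x, y) = (5, -12) is a solution.

x = 5, y = -12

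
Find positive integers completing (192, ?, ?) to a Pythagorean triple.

We need the other leg and hypotenuse such that 192² + x² = c².
Take x = 1530, c = 1542: 192² + 1530² = 36864 + 2340900 = 2377764 = 1542² ✓
Triple: (1530, 192, 1542)

(1530, 192, 1542)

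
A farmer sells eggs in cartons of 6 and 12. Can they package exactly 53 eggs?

We need non-negative a, b with 6a + 12b = 53.
gcd(6, 12) = 6, and 6 does not divide 53.
No integer solutions exist.

No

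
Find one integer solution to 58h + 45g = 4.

Step 1: Check solvability.
gcd(58, 45) = 1
Since 1 divides 4, solutions exist.

Step 2: Apply extended Euclidean algorithm to find gcd.
We find integers such that 58*x0 + 45*y0 = 1

Step 3: Scale the particular solution.
Multiply by 4/1 = 4:
h = 28, g = -36

Step 4: Verify.
58*(28) + 45*(-36) = 4 = 4 ✓

h = 28, g = -36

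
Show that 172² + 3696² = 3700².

Compute a² + b² = 172² + 3696² = 29584 + 13660416 = 13690000
Compute c² = 3700² = 13690000
Since 13690000 = 13690000, confirmed.

Yes, it is a Pythagorean triple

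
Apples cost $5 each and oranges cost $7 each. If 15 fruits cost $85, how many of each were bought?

Let a = apples, o = oranges.
a + o = 15
5a + 7o = 85
Substitute o = 15 - a:
5a + 7(15 - a) = 85
(5 - 7)a = 85 - 105
-2a = -20
a = 10, o = 15 - 10 = 5

Apples: 10, Oranges: 5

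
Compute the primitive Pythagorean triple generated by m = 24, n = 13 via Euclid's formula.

a = m² - n² = 576 - 169 = 407
b = 2mn = 2·24·13 = 624
c = m² + n² = 576 + 169 = 745
Verify: 407² + 624² = 165649 + 389376 = 555025 = 745² ✓

(407, 624, 745)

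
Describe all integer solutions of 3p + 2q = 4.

Step 1: Compute gcd(3, 2) = 1.
Since 1 divides 4, solutions exist.

Step 2: Find a particular solution using extended Euclidean algorithm.
We get p₀ = 4, q₀ = -4.
Check: 3*4 + 2*-4 = 4 = 4 ✓

Step 3: Write the general solution.
p = 4 + (2/1)t = 4 + 2t
q = -4 - (3/1)t = -4 - 3t
for any integer t.

p = 4 + 2t, q = -4 - 3t for integer t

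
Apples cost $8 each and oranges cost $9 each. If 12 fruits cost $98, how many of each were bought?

Let a = apples, o = oranges.
a + o = 12
8a + 9o = 98
Substitute o = 12 - a:
8a + 9(12 - a) = 98
(8 - 9)a = 98 - 108
-1a = -10
a = 10, o = 12 - 10 = 2

Apples: 10, Oranges: 2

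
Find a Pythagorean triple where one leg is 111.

We need the other leg and hypotenuse such that 111² + x² = c².
Take x = 680, c = 689: 111² + 680² = 12321 + 462400 = 474721 = 689² ✓
Triple: (111, 680, 689)

(111, 680, 689)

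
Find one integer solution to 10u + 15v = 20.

Step 1: Check solvability.
gcd(10, 15) = 5
Since 5 divides 20, solutions exist.

Step 2: Apply extended Euclidean algorithm to find gcd.
We find integers such that 10*x0 + 15*y0 = 5

Step 3: Scale the particular solution.
Multiply by 20/5 = 4:
u = -4, v = 4

Step 4: Verify.
10*(-4) + 15*(4) = 20 = 20 ✓

u = -4, v = 4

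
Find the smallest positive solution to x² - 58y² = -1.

We need x² = 58y² - 1. Try successive y:
y = 1: x² = 58·1² - 1 = 57, not a perfect square
y = 2: x² = 58·2² - 1 = 231, not a perfect square
y = 3: x² = 58·3² - 1 = 521, not a perfect square
...
y = 13: x² = 58·13² - 1 = 9801 = 99² ✓
Check: 99² - 58·13² = 9801 - 9802 = -1 ✓

x = 99, y = 13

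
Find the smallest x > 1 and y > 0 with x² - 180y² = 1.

We seek the smallest positive integers (x, y) with x² - 180y² = 1, i.e., x² = 180y² + 1.
Try successive y values:
y = 1: x² = 180·1² + 1 = 181, not a perfect square
y = 2: x² = 180·2² + 1 = 721, not a perfect square
y = 3: x² = 180·3² + 1 = 1621, not a perfect square
... continuing the search (or via continued fractions) ...
y = 12: x² = 180·12² + 1 = 25921, x = 161 ✓

Verify: 161² - 180·12² = 25921 - 25920 = 1 ✓

x = 161, y = 12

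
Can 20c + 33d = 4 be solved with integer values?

Step 1: Compute gcd(20, 33).
gcd(20, 33) = 1

Step 2: Check divisibility.
Does 1 divide 4? 4 = 1 x 4, so yes.

By the theorem on linear Diophantine equations, 20c + 33d = 4 has integer solutions if and only if gcd(20, 33) divides 4. Since 1 | 4, solutions exist.

Yes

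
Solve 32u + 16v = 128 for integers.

Step 1: Check solvability.
gcd(32, 16) = 16
Since 16 divides 128, solutions exist.

Step 2: Apply extended Euclidean algorithm to find gcd.
We find integers such that 32*x0 + 16*y0 = 16

Step 3: Scale the particular solution.
Multiply by 128/16 = 8:
u = 0, v = 8

Step 4: Verify.
32*(0) + 16*(8) = 128 = 128 ✓

u = 0, v = 8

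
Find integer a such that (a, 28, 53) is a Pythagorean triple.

a² = c² - b² = 53² - 28² = 2809 - 784 = 2025
a = sqrt(2025) = 45

45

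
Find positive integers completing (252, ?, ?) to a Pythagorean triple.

We need the other leg and hypotenuse such that 252² + x² = c².
Take x = 115, c = 277: 252² + 115² = 63504 + 13225 = 76729 = 277² ✓
Triple: (115, 252, 277)

(115, 252, 277)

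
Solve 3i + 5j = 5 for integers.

Step 1: Check solvability.
gcd(3, 5) = 1
Since 1 divides 5, solutions exist.

Step 2: Apply extended Euclidean algorithm to find gcd.
We find integers such that 3*x0 + 5*y0 = 1

Step 3: Scale the particular solution.
Multiply by 5/1 = 5:
i = 10, j = -5

Step 4: Verify.
3*(10) + 5*(-5) = 5 = 5 ✓

i = 10, j = -5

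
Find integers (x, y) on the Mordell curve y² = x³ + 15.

Try small integer x values and check whether x³ + 15 is a perfect square.
x = 1: x³ + 15 = 1³ + 15 = 1 + 15 = 16
Is 16 a perfect square? 4² = 16 ✓
So (x, y) = (1, -4) is a solution.

x = 1, y = -4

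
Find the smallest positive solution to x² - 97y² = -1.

We need x² = 97y² - 1. Try successive y:
y = 1: x² = 97·1² - 1 = 96, not a perfect square
y = 2: x² = 97·2² - 1 = 387, not a perfect square
y = 3: x² = 97·3² - 1 = 872, not a perfect square
...
y = 569: x² = 97·569² - 1 = 31404816 = 5604² ✓
Check: 5604² - 97·569² = 31404816 - 31404817 = -1 ✓

x = 5604, y = 569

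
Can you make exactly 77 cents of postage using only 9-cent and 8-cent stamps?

We need non-negative x, y with 9x + 8y = 77.
gcd(9, 8) = 1 divides 77, so integer solutions exist.
Search for a non-negative one: x = 5 gives 8y = 77 - 45 = 32, so y = 4.
Check: 9·5 + 8·4 = 77 ✓

Yes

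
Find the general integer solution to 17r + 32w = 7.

Step 1: Compute gcd(17, 32) = 1.
Since 1 divides 7, solutions exist.

Step 2: Find a particular solution using extended Euclidean algorithm.
We get r₀ = -105, w₀ = 56.
Check: 17*-105 + 32*56 = 7 = 7 ✓

Step 3: Write the general solution.
r = -105 + (32/1)t = -105 + 32t
w = 56 - (17/1)t = 56 - 17t
for any integer t.

r = -105 + 32t, w = 56 - 17t for integer t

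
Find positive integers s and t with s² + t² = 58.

We need to find integers s, t > 0 such that s² + t² = 58.
Trying s = 3: t² = 58 - 3² = 58 - 9 = 49
t = 7
Check: 3² + 7² = 9 + 49 = 58 ✓

58 = 3² + 7²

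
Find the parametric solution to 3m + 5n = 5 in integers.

Step 1: Compute gcd(3, 5) = 1.
Since 1 divides 5, solutions exist.

Step 2: Find a particular solution using extended Euclidean algorithm.
We get m₀ = 10, n₀ = -5.
Check: 3*10 + 5*-5 = 5 = 5 ✓

Step 3: Write the general solution.
m = 10 + (5/1)t = 10 + 5t
n = -5 - (3/1)t = -5 - 3t
for any integer t.

m = 10 + 5t, n = -5 - 3t for integer t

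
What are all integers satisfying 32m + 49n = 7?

Step 1: Compute gcd(32, 49) = 1.
Since 1 divides 7, solutions exist.

Step 2: Find a particular solution using extended Euclidean algorithm.
We get m₀ = 161, n₀ = -105.
Check: 32*161 + 49*-105 = 7 = 7 ✓

Step 3: Write the general solution.
m = 161 + (49/1)t = 161 + 49t
n = -105 - (32/1)t = -105 - 32t
for any integer t.

m = 161 + 49t, n = -105 - 32t for integer t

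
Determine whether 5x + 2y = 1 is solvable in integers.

Step 1: Compute gcd(5, 2).
gcd(5, 2) = 1

Step 2: Check divisibility.
Does 1 divide 1? 1 = 1 x 1, so yes.

By the theorem on linear Diophantine equations, 5x + 2y = 1 has integer solutions if and only if gcd(5, 2) divides 1. Since 1 | 1, solutions exist.

Yes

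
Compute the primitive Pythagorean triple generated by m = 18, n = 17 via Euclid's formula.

a = m² - n² = 324 - 289 = 35
b = 2mn = 2·18·17 = 612
c = m² + n² = 324 + 289 = 613
Verify: 35² + 612² = 1225 + 374544 = 375769 = 613² ✓

(35, 612, 613)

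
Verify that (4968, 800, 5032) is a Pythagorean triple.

Compute a² + b² = 4968² + 800² = 24681024 + 640000 = 25321024
Compute c² = 5032² = 25321024
Since 25321024 = 25321024, confirmed.

Yes, it is a Pythagorean triple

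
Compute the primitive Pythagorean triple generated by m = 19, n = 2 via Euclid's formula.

a = m² - n² = 19² - 2² = 361 - 4 = 357
b = 2mn = 2·19·2 = 76
c = m² + n² = 361 + 4 = 365
Verify: 357² + 76² = 127449 + 5776 = 133225 = 365² ✓

(357, 76, 365)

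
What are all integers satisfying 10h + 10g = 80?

Step 1: Compute gcd(10, 10) = 10.
Since 10 divides 80, solutions exist.

Step 2: Find a particular solution using extended Euclidean algorithm.
We get h₀ = 0, g₀ = 8.
Check: 10*0 + 10*8 = 80 = 80 ✓

Step 3: Write the general solution.
h = 0 + (10/10)t = 0 + 1t
g = 8 - (10/10)t = 8 - 1t
for any integer t.

h = 0 + 1t, g = 8 - 1t for integer t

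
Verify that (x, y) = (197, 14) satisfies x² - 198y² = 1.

Compute x² = 197² = 38809
Compute 198y² = 198·14² = 198·196 = 38808
x² - 198y² = 38809 - 38808 = 1
Since this equals 1, (197, 14) is a solution.

Yes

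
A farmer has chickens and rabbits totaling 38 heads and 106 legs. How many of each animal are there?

Let c = chickens, r = rabbits.
Heads: c + r = 38
Legs: 2c + 4r = 106
From the first equation, c = 38 - r. Substitute:
2(38 - r) + 4r = 106
76 + 2r = 106
r = (106 - 76)/2 = 15
c = 38 - 15 = 23

Chickens: 23, Rabbits: 15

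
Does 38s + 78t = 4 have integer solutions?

Step 1: Compute gcd(38, 78).
gcd(38, 78) = 2

Step 2: Check divisibility.
Does 2 divide 4? 4 = 2 x 2, so yes.

By the theorem on linear Diophantine equations, 38s + 78t = 4 has integer solutions if and only if gcd(38, 78) divides 4. Since 2 | 4, solutions exist.

Yes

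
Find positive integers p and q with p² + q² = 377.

We need to find integers p, q > 0 such that p² + q² = 377.
Trying p = 4: q² = 377 - 4² = 377 - 16 = 361
q = 19
Check: 4² + 19² = 16 + 361 = 377 ✓

377 = 4² + 19²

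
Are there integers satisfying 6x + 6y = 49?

Step 1: Compute gcd(6, 6).
gcd(6, 6) = 6

Step 2: Check divisibility.
Does 6 divide 49? 49 = 6 x 8 + 1, so no.

By the theorem on linear Diophantine equations, 6x + 6y = 49 has integer solutions if and only if gcd(6, 6) divides 49. Since 6 does not divide 49, no solutions exist.

No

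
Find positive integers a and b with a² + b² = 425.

We need to find integers a, b > 0 such that a² + b² = 425.
Trying a = 5: b² = 425 - 5² = 425 - 25 = 400
b = 20
Check: 5² + 20² = 25 + 400 = 425 ✓

425 = 5² + 20²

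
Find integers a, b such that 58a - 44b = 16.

Step 1: Check solvability.
gcd(58, 44) = 2
Since 2 divides 16, solutions exist.

Step 2: Apply extended Euclidean algorithm to find gcd.
We find integers such that 58*x0 + 44*y0 = 2

Step 3: Scale the particular solution.
Multiply by 16/2 = 8:
a = -24, b = -32

Step 4: Verify.
58*(-24) - 44*(-32) = 16 = 16 ✓

a = -24, b = -32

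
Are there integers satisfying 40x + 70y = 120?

Step 1: Compute gcd(40, 70).
gcd(40, 70) = 10

Step 2: Check divisibility.
Does 10 divide 120? 120 = 10 x 12, so yes.

By the theorem on linear Diophantine equations, 40x + 70y = 120 has integer solutions if and only if gcd(40, 70) divides 120. Since 10 | 120, solutions exist.

Yes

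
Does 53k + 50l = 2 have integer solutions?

Step 1: Compute gcd(53, 50).
gcd(53, 50) = 1

Step 2: Check divisibility.
Does 1 divide 2? 2 = 1 x 2, so yes.

By the theorem on linear Diophantine equations, 53k + 50l = 2 has integer solutions if and only if gcd(53, 50) divides 2. Since 1 | 2, solutions exist.

Yes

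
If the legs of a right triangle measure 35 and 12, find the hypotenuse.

c² = a² + b² = 35² + 12² = 1225 + 144 = 1369
c = 37

37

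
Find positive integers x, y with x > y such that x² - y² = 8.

Factor: x² - y² = (x+y)(x-y) = 8.
We need two factors of 8 with the same parity.
Use x+y = 4 and x-y = 2 (product 4·2 = 8).
Adding: 2x = 6, so x = 3.
Subtracting: 2y = 2, so y = 1.
Check: 3² - 1² = 9 - 1 = 8 ✓

x = 3, y = 1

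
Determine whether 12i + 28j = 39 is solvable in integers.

Step 1: Compute gcd(12, 28).
gcd(12, 28) = 4

Step 2: Check divisibility.
Does 4 divide 39? 39 = 4 x 9 + 3, so no.

By the theorem on linear Diophantine equations, 12i + 28j = 39 has integer solutions if and only if gcd(12, 28) divides 39. Since 4 does not divide 39, no solutions exist.

No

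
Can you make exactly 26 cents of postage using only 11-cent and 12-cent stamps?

We need non-negative x, y with 11x + 12y = 26.
gcd(11, 12) = 1 divides 26, so integer solutions exist, but checking x = 0..2 shows none with y ≥ 0.
So 26 cannot be made with non-negative stamp counts.

No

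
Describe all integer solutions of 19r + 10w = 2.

Step 1: Compute gcd(19, 10) = 1.
Since 1 divides 2, solutions exist.

Step 2: Find a particular solution using extended Euclidean algorithm.
We get r₀ = -2, w₀ = 4.
Check: 19*-2 + 10*4 = 2 = 2 ✓

Step 3: Write the general solution.
r = -2 + (10/1)t = -2 + 10t
w = 4 - (19/1)t = 4 - 19t
for any integer t.

r = -2 + 10t, w = 4 - 19t for integer t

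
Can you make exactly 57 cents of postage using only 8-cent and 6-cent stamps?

We need non-negative x, y with 8x + 6y = 57.
gcd(8, 6) = 2, and 2 does not divide 57.
No integer solutions exist, so certainly no non-negative ones.

No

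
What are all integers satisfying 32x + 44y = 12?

Step 1: Compute gcd(32, 44) = 4.
Since 4 divides 12, solutions exist.

Step 2: Find a particular solution using extended Euclidean algorithm.
We get x₀ = -12, y₀ = 9.
Check: 32*-12 + 44*9 = 12 = 12 ✓

Step 3: Write the general solution.
x = -12 + (44/4)t = -12 + 11t
y = 9 - (32/4)t = 9 - 8t
for any integer t.

x = -12 + 11t, y = 9 - 8t for integer t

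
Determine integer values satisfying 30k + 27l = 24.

Step 1: Check solvability.
gcd(30, 27) = 3
Since 3 divides 24, solutions exist.

Step 2: Apply extended Euclidean algorithm to find gcd.
We find integers such that 30*x0 + 27*y0 = 3

Step 3: Scale the particular solution.
Multiply by 24/3 = 8:
k = 8, l = -8

Step 4: Verify.
30*(8) + 27*(-8) = 24 = 24 ✓

k = 8, l = -8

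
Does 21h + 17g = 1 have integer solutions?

Step 1: Compute gcd(21, 17).
gcd(21, 17) = 1

Step 2: Check divisibility.
Does 1 divide 1? 1 = 1 x 1, so yes.

By the theorem on linear Diophantine equations, 21h + 17g = 1 has integer solutions if and only if gcd(21, 17) divides 1. Since 1 | 1, solutions exist.

Yes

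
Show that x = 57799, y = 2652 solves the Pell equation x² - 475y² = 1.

Compute x² = 57799² = 3340724401
Compute 475y² = 475·2652² = 475·7033104 = 3340724400
x² - 475y² = 3340724401 - 3340724400 = 1
Since this equals 1, (57799, 2652) is a solution.

Yes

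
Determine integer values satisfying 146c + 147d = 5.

Step 1: Check solvability.
gcd(146, 147) = 1
Since 1 divides 5, solutions exist.

Step 2: Apply extended Euclidean algorithm to find gcd.
We find integers such that 146*x0 + 147*y0 = 1

Step 3: Scale the particular solution.
Multiply by 5/1 = 5:
c = -5, d = 5

Step 4: Verify.
146*(-5) + 147*(5) = 5 = 5 ✓

c = -5, d = 5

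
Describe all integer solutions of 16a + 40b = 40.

Step 1: Compute gcd(16, 40) = 8.
Since 8 divides 40, solutions exist.

Step 2: Find a particular solution using extended Euclidean algorithm.
We get a₀ = -10, b₀ = 5.
Check: 16*-10 + 40*5 = 40 = 40 ✓

Step 3: Write the general solution.
a = -10 + (40/8)t = -10 + 5t
b = 5 - (16/8)t = 5 - 2t
for any integer t.

a = -10 + 5t, b = 5 - 2t for integer t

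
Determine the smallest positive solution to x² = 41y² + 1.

We seek the smallest positive integers (x, y) with x² - 41y² = 1, i.e., x² = 41y² + 1.
Try successive y values:
y = 1: x² = 41·1² + 1 = 42, not a perfect square
y = 2: x² = 41·2² + 1 = 165, not a perfect square
y = 3: x² = 41·3² + 1 = 370, not a perfect square
... continuing the search (or via continued fractions) ...
y = 320: x² = 41·320² + 1 = 4198401, x = 2049 ✓

Verify: 2049² - 41·320² = 4198401 - 4198400 = 1 ✓

x = 2049, y = 320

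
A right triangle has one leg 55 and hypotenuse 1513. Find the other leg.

b² = c² - a² = 2289169 - 3025 = 2286144
b = 1512

1512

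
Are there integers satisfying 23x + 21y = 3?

Step 1: Compute gcd(23, 21).
gcd(23, 21) = 1

Step 2: Check divisibility.
Does 1 divide 3? 3 = 1 x 3, so yes.

By the theorem on linear Diophantine equations, 23x + 21y = 3 has integer solutions if and only if gcd(23, 21) divides 3. Since 1 | 3, solutions exist.

Yes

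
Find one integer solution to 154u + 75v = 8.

Step 1: Check solvability.
gcd(154, 75) = 1
Since 1 divides 8, solutions exist.

Step 2: Apply extended Euclidean algorithm to find gcd.
We find integers such that 154*x0 + 75*y0 = 1

Step 3: Scale the particular solution.
Multiply by 8/1 = 8:
u = 152, v = -312

Step 4: Verify.
154*(152) + 75*(-312) = 8 = 8 ✓

u = 152, v = -312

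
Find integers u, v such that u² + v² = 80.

We need to find integers u, v > 0 such that u² + v² = 80.
Trying u = 4: v² = 80 - 4² = 80 - 16 = 64
v = 8
Check: 4² + 8² = 16 + 64 = 80 ✓

80 = 4² + 8²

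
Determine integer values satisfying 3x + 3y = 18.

Step 1: Check solvability.
gcd(3, 3) = 3
Since 3 divides 18, solutions exist.

Step 2: Apply extended Euclidean algorithm to find gcd.
We find integers such that 3*x0 + 3*y0 = 3

Step 3: Scale the particular solution.
Multiply by 18/3 = 6:
x = 0, y = 6

Step 4: Verify.
3*(0) + 3*(6) = 18 = 18 ✓

x = 0, y = 6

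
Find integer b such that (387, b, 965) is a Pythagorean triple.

b² = c² - a² = 965² - 387² = 931225 - 149769 = 781456
b = sqrt(781456) = 884

884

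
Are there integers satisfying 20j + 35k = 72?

Step 1: Compute gcd(20, 35).
gcd(20, 35) = 5

Step 2: Check divisibility.
Does 5 divide 72? 72 = 5 x 14 + 2, so no.

By the theorem on linear Diophantine equations, 20j + 35k = 72 has integer solutions if and only if gcd(20, 35) divides 72. Since 5 does not divide 72, no solutions exist.

No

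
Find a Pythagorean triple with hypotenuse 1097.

We need a² + b² = 1097² = 1203409.
Trying: 585² + 928² = 342225 + 861184 = 1203409 ✓

(585, 928, 1097)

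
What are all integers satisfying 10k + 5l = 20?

Step 1: Compute gcd(10, 5) = 5.
Since 5 divides 20, solutions exist.

Step 2: Find a particular solution using extended Euclidean algorithm.
We get k₀ = 0, l₀ = 4.
Check: 10*0 + 5*4 = 20 = 20 ✓

Step 3: Write the general solution.
k = 0 + (5/5)t = 0 + 1t
l = 4 - (10/5)t = 4 - 2t
for any integer t.

k = 0 + 1t, l = 4 - 2t for integer t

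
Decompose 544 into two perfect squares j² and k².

We need to find integers j, k > 0 such that j² + k² = 544.
Trying j = 12: k² = 544 - 12² = 544 - 144 = 400
k = 20
Check: 12² + 20² = 144 + 400 = 544 ✓

544 = 12² + 20²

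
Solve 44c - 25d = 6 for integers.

Step 1: Check solvability.
gcd(44, 25) = 1
Since 1 divides 6, solutions exist.

Step 2: Apply extended Euclidean algorithm to find gcd.
We find integers such that 44*x0 + 25*y0 = 1

Step 3: Scale the particular solution.
Multiply by 6/1 = 6:
c = 24, d = 42

Step 4: Verify.
44*(24) - 25*(42) = 6 = 6 ✓

c = 24, d = 42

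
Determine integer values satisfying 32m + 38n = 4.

Step 1: Check solvability.
gcd(32, 38) = 2
Since 2 divides 4, solutions exist.

Step 2: Apply extended Euclidean algorithm to find gcd.
We find integers such that 32*x0 + 38*y0 = 2

Step 3: Scale the particular solution.
Multiply by 4/2 = 2:
m = 12, n = -10

Step 4: Verify.
32*(12) + 38*(-10) = 4 = 4 ✓

m = 12, n = -10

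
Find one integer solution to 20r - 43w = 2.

Step 1: Check solvability.
gcd(20, 43) = 1
Since 1 divides 2, solutions exist.

Step 2: Apply extended Euclidean algorithm to find gcd.
We find integers such that 20*x0 + 43*y0 = 1

Step 3: Scale the particular solution.
Multiply by 2/1 = 2:
r = -30, w = -14

Step 4: Verify.
20*(-30) - 43*(-14) = 2 = 2 ✓

r = -30, w = -14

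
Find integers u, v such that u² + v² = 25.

We need to find integers u, v > 0 such that u² + v² = 25.
Trying u = 3: v² = 25 - 3² = 25 - 9 = 16
v = 4
Check: 3² + 4² = 9 + 16 = 25 ✓

25 = 3² + 4²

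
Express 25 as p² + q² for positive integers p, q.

We need to find integers p, q > 0 such that p² + q² = 25.
Trying p = 3: q² = 25 - 3² = 25 - 9 = 16
q = 4
Check: 3² + 4² = 9 + 16 = 25 ✓

25 = 3² + 4²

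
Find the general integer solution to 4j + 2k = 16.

Step 1: Compute gcd(4, 2) = 2.
Since 2 divides 16, solutions exist.

Step 2: Find a particular solution using extended Euclidean algorithm.
We get j₀ = 0, k₀ = 8.
Check: 4*0 + 2*8 = 16 = 16 ✓

Step 3: Write the general solution.
j = 0 + (2/2)t = 0 + 1t
k = 8 - (4/2)t = 8 - 2t
for any integer t.

j = 0 + 1t, k = 8 - 2t for integer t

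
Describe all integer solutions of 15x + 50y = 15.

Step 1: Compute gcd(15, 50) = 5.
Since 5 divides 15, solutions exist.

Step 2: Find a particular solution using extended Euclidean algorithm.
We get x₀ = -9, y₀ = 3.
Check: 15*-9 + 50*3 = 15 = 15 ✓

Step 3: Write the general solution.
x = -9 + (50/5)t = -9 + 10t
y = 3 - (15/5)t = 3 - 3t
for any integer t.

x = -9 + 10t, y = 3 - 3t for integer t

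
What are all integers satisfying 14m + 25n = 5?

Step 1: Compute gcd(14, 25) = 1.
Since 1 divides 5, solutions exist.

Step 2: Find a particular solution using extended Euclidean algorithm.
We get m₀ = 45, n₀ = -25.
Check: 14*45 + 25*-25 = 5 = 5 ✓

Step 3: Write the general solution.
m = 45 + (25/1)t = 45 + 25t
n = -25 - (14/1)t = -25 - 14t
for any integer t.

m = 45 + 25t, n = -25 - 14t for integer t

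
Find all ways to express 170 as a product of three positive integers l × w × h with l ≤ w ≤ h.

Iterate l from 1 to ⌊170^(1/3)⌋. For each l dividing 170, iterate w ≥ l with w dividing 170/l, and set h = 170/(l·w).
Triples found (5): (1×1×170), (1×2×85), (1×5×34), (1×10×17), (2×5×17)

(1×1×170), (1×2×85), (1×5×34), (1×10×17), (2×5×17)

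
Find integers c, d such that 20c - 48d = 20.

Step 1: Check solvability.
gcd(20, 48) = 4
Since 4 divides 20, solutions exist.

Step 2: Apply extended Euclidean algorithm to find gcd.
We find integers such that 20*x0 + 48*y0 = 4

Step 3: Scale the particular solution.
Multiply by 20/4 = 5:
c = 25, d = 10

Step 4: Verify.
20*(25) - 48*(10) = 20 = 20 ✓

c = 25, d = 10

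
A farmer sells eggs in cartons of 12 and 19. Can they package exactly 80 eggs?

We need non-negative a, b with 12a + 19b = 80.
gcd(12, 19) = 1 divides 80, but no a in [0, 6] gives non-negative b.

No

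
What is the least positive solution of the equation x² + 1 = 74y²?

We need x² = 74y² - 1. Try successive y:
y = 1: x² = 74·1² - 1 = 73, not a perfect square
y = 2: x² = 74·2² - 1 = 295, not a perfect square
y = 3: x² = 74·3² - 1 = 665, not a perfect square
...
y = 5: x² = 74·5² - 1 = 1849 = 43² ✓
Check: 43² - 74·5² = 1849 - 1850 = -1 ✓

x = 43, y = 5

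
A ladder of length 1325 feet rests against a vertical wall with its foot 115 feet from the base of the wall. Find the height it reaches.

The ladder, wall, and ground form a right triangle with hypotenuse 1325 and one leg 115.
By the Pythagorean theorem: h² = 1325² - 115² = 1755625 - 13225 = 1742400
h = √1742400 = 1320 feet

1320 feet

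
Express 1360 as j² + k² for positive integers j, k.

We need to find integers j, k > 0 such that j² + k² = 1360.
Trying j = 8: k² = 1360 - 8² = 1360 - 64 = 1296
k = 36
Check: 8² + 36² = 64 + 1296 = 1360 ✓

1360 = 8² + 36²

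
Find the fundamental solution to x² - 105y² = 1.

We seek the smallest positive integers (x, y) with x² - 105y² = 1, i.e., x² = 105y² + 1.
Try successive y values:
y = 1: x² = 105·1² + 1 = 106, not a perfect square
y = 2: x² = 105·2² + 1 = 421, not a perfect square
y = 3: x² = 105·3² + 1 = 946, not a perfect square
... continuing the search (or via continued fractions) ...
y = 4: x² = 105·4² + 1 = 1681, x = 41 ✓

Verify: 41² - 105·4² = 1681 - 1680 = 1 ✓

x = 41, y = 4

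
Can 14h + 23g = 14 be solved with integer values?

Step 1: Compute gcd(14, 23).
gcd(14, 23) = 1

Step 2: Check divisibility.
Does 1 divide 14? 14 = 1 x 14, so yes.

By the theorem on linear Diophantine equations, 14h + 23g = 14 has integer solutions if and only if gcd(14, 23) divides 14. Since 1 | 14, solutions exist.

Yes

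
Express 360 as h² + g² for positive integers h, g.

We need to find integers h, g > 0 such that h² + g² = 360.
Trying h = 6: g² = 360 - 6² = 360 - 36 = 324
g = 18
Check: 6² + 18² = 36 + 324 = 360 ✓

360 = 6² + 18²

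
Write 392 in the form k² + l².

We need to find integers k, l > 0 such that k² + l² = 392.
Trying k = 14: l² = 392 - 14² = 392 - 196 = 196
l = 14
Check: 14² + 14² = 196 + 196 = 392 ✓

392 = 14² + 14²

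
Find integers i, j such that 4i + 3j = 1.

Step 1: Check solvability.
gcd(4, 3) = 1
Since 1 divides 1, solutions exist.

Step 2: Apply extended Euclidean algorithm to find gcd.
We find integers such that 4*x0 + 3*y0 = 1

Step 3: Scale the particular solution.
Multiply by 1/1 = 1:
i = 1, j = -1

Step 4: Verify.
4*(1) + 3*(-1) = 1 = 1 ✓

i = 1, j = -1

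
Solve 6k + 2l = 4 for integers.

Step 1: Check solvability.
gcd(6, 2) = 2
Since 2 divides 4, solutions exist.

Step 2: Apply extended Euclidean algorithm to find gcd.
We find integers such that 6*x0 + 2*y0 = 2

Step 3: Scale the particular solution.
Multiply by 4/2 = 2:
k = 0, l = 2

Step 4: Verify.
6*(0) + 2*(2) = 4 = 4 ✓

k = 0, l = 2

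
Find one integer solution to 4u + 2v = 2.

Step 1: Check solvability.
gcd(4, 2) = 2
Since 2 divides 2, solutions exist.

Step 2: Apply extended Euclidean algorithm to find gcd.
We find integers such that 4*x0 + 2*y0 = 2

Step 3: Scale the particular solution.
Multiply by 2/2 = 1:
u = 0, v = 1

Step 4: Verify.
4*(0) + 2*(1) = 2 = 2 ✓

u = 0, v = 1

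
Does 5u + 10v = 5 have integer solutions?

Step 1: Compute gcd(5, 10).
gcd(5, 10) = 5

Step 2: Check divisibility.
Does 5 divide 5? 5 = 5 x 1, so yes.

By the theorem on linear Diophantine equations, 5u + 10v = 5 has integer solutions if and only if gcd(5, 10) divides 5. Since 5 | 5, solutions exist.

Yes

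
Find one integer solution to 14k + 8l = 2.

Step 1: Check solvability.
gcd(14, 8) = 2
Since 2 divides 2, solutions exist.

Step 2: Apply extended Euclidean algorithm to find gcd.
We find integers such that 14*x0 + 8*y0 = 2

Step 3: Scale the particular solution.
Multiply by 2/2 = 1:
k = -1, l = 2

Step 4: Verify.
14*(-1) + 8*(2) = 2 = 2 ✓

k = -1, l = 2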